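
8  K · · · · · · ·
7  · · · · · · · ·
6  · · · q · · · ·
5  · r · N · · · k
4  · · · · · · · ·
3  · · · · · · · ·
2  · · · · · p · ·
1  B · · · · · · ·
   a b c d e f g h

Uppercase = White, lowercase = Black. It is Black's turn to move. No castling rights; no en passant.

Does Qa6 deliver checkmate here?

yes

After Qa6: white king on a8; in check: yes, from the black queen on a6.
King squares — a7: attacked by Qa6; b7: attacked by Rb5; b8: attacked by Rb5.
White has no legal moves → checkmate.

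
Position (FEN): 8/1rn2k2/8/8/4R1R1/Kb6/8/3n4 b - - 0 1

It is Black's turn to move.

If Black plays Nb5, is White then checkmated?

no

After Nb5: white king on a3; in check: yes, from the black knight on b5.
White has 2 legal replies: Kb4, Kxb3.
In check but a legal move exists → not checkmate.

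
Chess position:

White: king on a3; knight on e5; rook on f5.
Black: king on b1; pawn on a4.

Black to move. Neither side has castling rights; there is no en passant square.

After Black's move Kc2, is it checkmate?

After Kc2: white king on a3; in check: no.
White is not in check, so this cannot be checkmate.

no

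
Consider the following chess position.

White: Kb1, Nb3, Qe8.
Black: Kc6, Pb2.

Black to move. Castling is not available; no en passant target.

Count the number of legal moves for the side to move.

5

Black to move; king on c6.
In check: yes, from the white queen on e8.
Legal moves: Kc7, Kb7, Kd6, Kb6, Kd5.
Count: 5.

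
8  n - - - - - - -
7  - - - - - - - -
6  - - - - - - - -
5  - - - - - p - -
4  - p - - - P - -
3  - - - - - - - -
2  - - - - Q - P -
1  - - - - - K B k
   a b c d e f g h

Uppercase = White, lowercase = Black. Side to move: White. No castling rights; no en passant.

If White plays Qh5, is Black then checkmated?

After Qh5: black king on h1; in check: yes, from the white queen on h5.
King squares — g1: attacked by Kf1; g2: attacked by Kf1; h2: attacked by Bg1.
Black has no legal moves → checkmate.

yes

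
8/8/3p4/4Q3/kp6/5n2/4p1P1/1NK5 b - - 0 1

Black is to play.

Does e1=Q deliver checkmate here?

no

After e1=Q: white king on c1; in check: yes, from the black queen on e1.
White has 3 legal replies: Kc2, Kb2, Qxe1.
In check but a legal move exists → not checkmate.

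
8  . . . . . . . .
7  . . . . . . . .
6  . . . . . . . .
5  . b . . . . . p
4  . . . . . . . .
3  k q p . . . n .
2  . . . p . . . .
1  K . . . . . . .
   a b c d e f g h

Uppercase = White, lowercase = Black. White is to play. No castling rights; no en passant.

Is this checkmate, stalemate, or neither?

White to move; white king on a1.
In check: no.
King squares — b1: attacked by Qb3; a2: attacked by Ka3; b2: attacked by Ka3.
Legal moves for White: none.
Not in check and no legal moves → stalemate.

stalemate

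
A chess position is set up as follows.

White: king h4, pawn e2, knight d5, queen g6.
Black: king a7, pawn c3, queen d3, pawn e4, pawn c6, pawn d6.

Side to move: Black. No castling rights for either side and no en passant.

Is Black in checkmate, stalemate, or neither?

Black to move; black king on a7.
In check: no.
Legal moves for Black include: Kb8, Ka8, Kb7, Ka6, Qa6, Qxd5, Qb5, Qd4, Qc4, Qh3+, Qg3+, Qf3, Qe3, Qxe2, Qd2, Qc2, Qd1, Qb1, ... (list truncated; more exist).
Black has legal moves and is not in check → neither.

neither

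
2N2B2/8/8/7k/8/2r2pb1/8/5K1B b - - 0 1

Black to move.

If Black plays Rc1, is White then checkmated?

yes

After Rc1: white king on f1; in check: yes, from the black rook on c1.
King squares — e1: attacked by Rc1; g1: attacked by Rc1; e2: attacked by Pf3; f2: attacked by Bg3; g2: attacked by Pf3.
White has no legal moves → checkmate.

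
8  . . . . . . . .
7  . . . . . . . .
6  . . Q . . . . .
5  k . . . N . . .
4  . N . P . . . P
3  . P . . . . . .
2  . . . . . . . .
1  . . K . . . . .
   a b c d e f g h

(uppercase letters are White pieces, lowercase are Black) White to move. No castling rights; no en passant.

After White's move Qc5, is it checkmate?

yes

After Qc5: black king on a5; in check: yes, from the white queen on c5.
King squares — a4: attacked by Pb3; b4: attacked by Qc5; b5: attacked by Qc5; a6: attacked by Nb4; b6: attacked by Qc5.
Black has no legal moves → checkmate.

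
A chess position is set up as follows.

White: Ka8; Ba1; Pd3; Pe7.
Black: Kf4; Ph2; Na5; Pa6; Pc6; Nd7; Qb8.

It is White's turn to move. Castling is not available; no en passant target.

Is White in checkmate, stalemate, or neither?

checkmate

White to move; white king on a8.
In check: yes, from the black queen on b8.
King squares — a7: attacked by Qb8; b7: attacked by Na5; b8: attacked by Nd7.
Legal moves for White: none.
In check with no legal moves → checkmate.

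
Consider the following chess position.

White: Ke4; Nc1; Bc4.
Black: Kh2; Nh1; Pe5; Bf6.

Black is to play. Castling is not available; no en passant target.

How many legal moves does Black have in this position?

12

Black to move; king on h2.
In check: no.
Legal moves: Bh8, Bd8, Bg7, Be7, Bg5, Bh4, Kh3, Kg3, Kg2, Kg1, Ng3+, Nf2+.
Count: 12.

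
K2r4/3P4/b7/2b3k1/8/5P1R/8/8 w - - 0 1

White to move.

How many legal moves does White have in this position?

White to move; king on a8.
In check: yes, from the black rook on d8.
Legal moves: none.
Count: 0.

0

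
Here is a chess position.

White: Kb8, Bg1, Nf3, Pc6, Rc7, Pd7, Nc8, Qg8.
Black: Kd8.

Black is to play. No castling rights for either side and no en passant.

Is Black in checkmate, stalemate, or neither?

Black to move; black king on d8.
In check: yes, from the white queen on g8.
King squares — c7: attacked by Kb8; d7: attacked by Pc6; e7: attacked by Nc8; c8: attacked by Rc7; e8: attacked by Pd7.
Legal moves for Black: none.
In check with no legal moves → checkmate.

checkmate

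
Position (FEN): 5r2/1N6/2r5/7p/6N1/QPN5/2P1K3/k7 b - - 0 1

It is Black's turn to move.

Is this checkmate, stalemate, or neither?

checkmate

Black to move; black king on a1.
In check: yes, from the white queen on a3.
King squares — b1: attacked by Nc3; a2: attacked by Qa3; b2: attacked by Qa3.
Legal moves for Black: none.
In check with no legal moves → checkmate.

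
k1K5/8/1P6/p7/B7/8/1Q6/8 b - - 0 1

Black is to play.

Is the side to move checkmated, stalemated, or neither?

Black to move; black king on a8.
In check: no.
King squares — a7: attacked by Pb6; b7: attacked by Kc8; b8: attacked by Kc8.
Legal moves for Black: none.
Not in check and no legal moves → stalemate.

stalemate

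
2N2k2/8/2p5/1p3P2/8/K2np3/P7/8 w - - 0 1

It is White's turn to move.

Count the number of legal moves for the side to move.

6

White to move; king on a3.
In check: no.
Legal moves: Ne7, Na7, Nd6, Nb6, Kb3, f6.
Count: 6.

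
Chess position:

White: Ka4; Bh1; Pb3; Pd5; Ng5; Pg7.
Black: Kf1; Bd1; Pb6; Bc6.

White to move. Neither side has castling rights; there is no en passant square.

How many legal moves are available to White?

3

White to move; king on a4.
In check: yes, from the black bishop on c6.
Legal moves: Kb4, Ka3, dxc6.
Count: 3.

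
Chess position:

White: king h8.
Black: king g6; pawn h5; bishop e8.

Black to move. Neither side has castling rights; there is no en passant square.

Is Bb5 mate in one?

no

After Bb5: white king on h8; in check: no.
White is not in check, so this cannot be checkmate.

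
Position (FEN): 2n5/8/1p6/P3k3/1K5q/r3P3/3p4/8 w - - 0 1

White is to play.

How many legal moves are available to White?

3

White to move; king on b4.
In check: yes, from the black queen on h4.
Legal moves: Kb5, Kxa3, e4.
Count: 3.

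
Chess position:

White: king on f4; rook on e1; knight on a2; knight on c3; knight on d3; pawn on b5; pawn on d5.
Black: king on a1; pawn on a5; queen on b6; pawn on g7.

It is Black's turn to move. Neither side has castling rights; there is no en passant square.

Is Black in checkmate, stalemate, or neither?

Black to move; black king on a1.
In check: yes, from the white rook on e1.
King squares — b1: attacked by Re1; a2: attacked by Nc3; b2: attacked by Nd3.
Legal moves for Black: none.
In check with no legal moves → checkmate.

checkmate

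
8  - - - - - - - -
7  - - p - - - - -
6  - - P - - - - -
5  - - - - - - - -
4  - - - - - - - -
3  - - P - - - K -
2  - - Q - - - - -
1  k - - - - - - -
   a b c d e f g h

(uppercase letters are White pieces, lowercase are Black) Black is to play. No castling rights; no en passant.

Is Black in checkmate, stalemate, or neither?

stalemate

Black to move; black king on a1.
In check: no.
King squares — b1: attacked by Qc2; a2: attacked by Qc2; b2: attacked by Qc2.
Legal moves for Black: none.
Not in check and no legal moves → stalemate.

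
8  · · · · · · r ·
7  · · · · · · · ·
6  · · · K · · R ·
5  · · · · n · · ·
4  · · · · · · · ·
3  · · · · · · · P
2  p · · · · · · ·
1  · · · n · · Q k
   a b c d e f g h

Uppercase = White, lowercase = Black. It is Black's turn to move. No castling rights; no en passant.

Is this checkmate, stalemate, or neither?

checkmate

Black to move; black king on h1.
In check: yes, from the white queen on g1.
King squares — g1: attacked by Rg6; g2: attacked by Qg1; h2: attacked by Qg1.
Legal moves for Black: none.
In check with no legal moves → checkmate.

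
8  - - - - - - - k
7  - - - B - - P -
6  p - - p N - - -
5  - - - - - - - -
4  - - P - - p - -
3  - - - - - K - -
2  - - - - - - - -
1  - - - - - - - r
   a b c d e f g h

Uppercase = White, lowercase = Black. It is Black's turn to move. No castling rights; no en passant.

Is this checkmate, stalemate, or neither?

neither

Black to move; black king on h8.
In check: yes, from the white pawn on g7.
King squares — g7: attacked by Ne6; h7: available; g8: available.
Legal moves for Black: Kg8, Kh7.
Black is in check but has 2 legal moves → neither.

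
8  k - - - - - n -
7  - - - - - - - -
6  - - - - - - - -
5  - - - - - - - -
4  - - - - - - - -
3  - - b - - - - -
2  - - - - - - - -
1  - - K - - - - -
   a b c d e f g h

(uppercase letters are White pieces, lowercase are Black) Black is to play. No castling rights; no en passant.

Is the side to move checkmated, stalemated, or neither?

neither

Black to move; black king on a8.
In check: no.
Legal moves for Black: Ne7, Nh6, Nf6, Kb8, Kb7, Ka7, Bh8, Bg7, Bf6, Be5, Ba5, Bd4, Bb4, Bd2+, Bb2+, Be1, Ba1.
Black has 17 legal moves and is not in check → neither.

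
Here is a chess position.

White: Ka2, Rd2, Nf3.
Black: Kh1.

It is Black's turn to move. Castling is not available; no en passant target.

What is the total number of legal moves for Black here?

Black to move; king on h1.
In check: no.
Legal moves: none.
Count: 0.

0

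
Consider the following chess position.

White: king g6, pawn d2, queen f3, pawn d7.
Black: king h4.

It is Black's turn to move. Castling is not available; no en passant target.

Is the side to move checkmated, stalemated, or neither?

stalemate

Black to move; black king on h4.
In check: no.
King squares — g3: attacked by Qf3; h3: attacked by Qf3; g4: attacked by Qf3; g5: attacked by Kg6; h5: attacked by Qf3.
Legal moves for Black: none.
Not in check and no legal moves → stalemate.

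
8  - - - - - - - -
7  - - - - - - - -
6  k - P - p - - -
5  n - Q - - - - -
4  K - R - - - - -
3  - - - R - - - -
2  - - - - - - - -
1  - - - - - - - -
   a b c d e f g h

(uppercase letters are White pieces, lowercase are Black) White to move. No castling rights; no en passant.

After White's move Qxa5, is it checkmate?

yes

After Qxa5: black king on a6; in check: yes, from the white queen on a5.
King squares — a5: attacked by Ka4; b5: attacked by Ka4; b6: attacked by Qa5; a7: attacked by Qa5; b7: attacked by Pc6.
Black has no legal moves → checkmate.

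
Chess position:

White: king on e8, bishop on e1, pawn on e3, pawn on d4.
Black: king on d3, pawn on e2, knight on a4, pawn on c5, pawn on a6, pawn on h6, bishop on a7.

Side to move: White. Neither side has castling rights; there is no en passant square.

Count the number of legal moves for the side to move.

15

White to move; king on e8.
In check: no.
Legal moves: Kf8, Kd8, Kf7, Ke7, Kd7, Ba5, Bh4, Bb4, Bg3, Bc3, Bf2, Bd2, dxc5, d5, e4.
Count: 15.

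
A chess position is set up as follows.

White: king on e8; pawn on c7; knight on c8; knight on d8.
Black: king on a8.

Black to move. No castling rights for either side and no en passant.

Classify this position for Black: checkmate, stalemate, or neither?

Black to move; black king on a8.
In check: no.
King squares — a7: attacked by Nc8; b7: attacked by Nd8; b8: attacked by Pc7.
Legal moves for Black: none.
Not in check and no legal moves → stalemate.

stalemate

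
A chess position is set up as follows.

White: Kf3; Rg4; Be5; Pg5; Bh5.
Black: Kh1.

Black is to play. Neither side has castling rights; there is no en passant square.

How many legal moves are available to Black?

Black to move; king on h1.
In check: no.
Legal moves: none.
Count: 0.

0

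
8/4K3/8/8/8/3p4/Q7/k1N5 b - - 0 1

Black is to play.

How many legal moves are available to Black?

0

Black to move; king on a1.
In check: yes, from the white queen on a2.
Legal moves: none.
Count: 0.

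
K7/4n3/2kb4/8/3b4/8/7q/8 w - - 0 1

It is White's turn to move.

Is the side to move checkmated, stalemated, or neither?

stalemate

White to move; white king on a8.
In check: no.
King squares — a7: attacked by Bd4; b7: attacked by Kc6; b8: attacked by Bd6.
Legal moves for White: none.
Not in check and no legal moves → stalemate.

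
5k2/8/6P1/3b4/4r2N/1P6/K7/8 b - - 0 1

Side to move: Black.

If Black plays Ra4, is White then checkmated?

no

After Ra4: white king on a2; in check: yes, from the black rook on a4.
White has 2 legal replies: Kb2, Kb1.
In check but a legal move exists → not checkmate.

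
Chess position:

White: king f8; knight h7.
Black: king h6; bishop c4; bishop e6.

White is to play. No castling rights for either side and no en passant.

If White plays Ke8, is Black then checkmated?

After Ke8: black king on h6; in check: no.
Black is not in check, so this cannot be checkmate.

no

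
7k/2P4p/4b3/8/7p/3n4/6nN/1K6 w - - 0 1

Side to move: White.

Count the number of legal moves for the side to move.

White to move; king on b1.
In check: no.
Legal moves: Ng4, Nf3, Nf1, Kc2, Ka1, c8=Q+, c8=R+, c8=B, c8=N.
Count: 9.

9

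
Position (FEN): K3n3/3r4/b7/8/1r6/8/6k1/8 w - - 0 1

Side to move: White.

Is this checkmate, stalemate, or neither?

White to move; white king on a8.
In check: no.
King squares — a7: attacked by Rd7; b7: attacked by Rb4; b8: attacked by Rb4.
Legal moves for White: none.
Not in check and no legal moves → stalemate.

stalemate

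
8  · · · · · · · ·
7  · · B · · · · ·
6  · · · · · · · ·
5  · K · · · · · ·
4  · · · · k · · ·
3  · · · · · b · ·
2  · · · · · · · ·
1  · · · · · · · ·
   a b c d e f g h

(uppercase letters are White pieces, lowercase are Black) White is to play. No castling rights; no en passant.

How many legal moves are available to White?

17

White to move; king on b5.
In check: no.
Legal moves: Bd8, Bb8, Bd6, Bb6, Be5, Ba5, Bf4, Bg3, Bh2, Kc6, Kb6, Ka6, Kc5, Ka5, Kc4, Kb4, Ka4.
Count: 17.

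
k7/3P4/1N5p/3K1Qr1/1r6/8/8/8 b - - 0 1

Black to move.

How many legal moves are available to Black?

4

Black to move; king on a8.
In check: yes, from the white knight on b6.
Legal moves: Kb8, Kb7, Ka7, Rxb6.
Count: 4.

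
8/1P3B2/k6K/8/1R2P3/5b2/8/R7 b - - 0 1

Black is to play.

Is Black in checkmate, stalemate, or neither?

checkmate

Black to move; black king on a6.
In check: yes, from the white rook on a1.
King squares — a5: attacked by Ra1; b5: attacked by Rb4; b6: attacked by Rb4; a7: attacked by Ra1; b7: attacked by Rb4.
Legal moves for Black: none.
In check with no legal moves → checkmate.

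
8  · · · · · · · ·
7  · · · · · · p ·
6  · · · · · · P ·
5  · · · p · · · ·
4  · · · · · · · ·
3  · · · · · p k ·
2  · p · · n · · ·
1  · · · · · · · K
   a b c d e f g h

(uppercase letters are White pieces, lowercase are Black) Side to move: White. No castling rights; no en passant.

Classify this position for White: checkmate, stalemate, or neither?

stalemate

White to move; white king on h1.
In check: no.
King squares — g1: attacked by Ne2; g2: attacked by Pf3; h2: attacked by Kg3.
Legal moves for White: none.
Not in check and no legal moves → stalemate.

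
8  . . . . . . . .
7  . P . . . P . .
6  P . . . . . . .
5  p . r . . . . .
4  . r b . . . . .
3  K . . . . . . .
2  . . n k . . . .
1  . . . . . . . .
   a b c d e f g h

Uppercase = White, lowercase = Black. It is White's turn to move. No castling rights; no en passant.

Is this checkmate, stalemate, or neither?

checkmate

White to move; white king on a3.
In check: yes, from the black knight on c2.
King squares — a2: attacked by Bc4; b2: attacked by Rb4; b3: attacked by Rb4; a4: attacked by Rb4; b4: attacked by Nc2.
Legal moves for White: none.
In check with no legal moves → checkmate.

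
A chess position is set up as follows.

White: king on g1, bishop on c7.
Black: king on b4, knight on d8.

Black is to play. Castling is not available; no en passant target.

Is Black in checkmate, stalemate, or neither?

Black to move; black king on b4.
In check: no.
Legal moves for Black: Nf7, Nb7, Ne6, Nc6, Kc5, Kb5, Kc4, Ka4, Kc3, Kb3, Ka3.
Black has 11 legal moves and is not in check → neither.

neither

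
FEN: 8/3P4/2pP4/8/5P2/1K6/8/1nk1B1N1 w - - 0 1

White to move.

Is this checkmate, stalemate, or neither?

neither

White to move; white king on b3.
In check: no.
Legal moves for White include: Kc4, Kb4, Ka4, Ka2, Nh3, Nf3, Ne2+, Ba5, Bh4, Bb4, Bg3, Bc3, Bf2, Bd2+, d8=Q, d8=R, d8=B, d8=N, ... (list truncated; more exist).
White has legal moves and is not in check → neither.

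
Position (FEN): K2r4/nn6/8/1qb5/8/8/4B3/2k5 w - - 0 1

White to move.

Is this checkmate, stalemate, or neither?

White to move; white king on a8.
In check: yes, from the black rook on d8.
King squares — a7: attacked by Bc5; b7: attacked by Qb5; b8: attacked by Rd8.
Legal moves for White: none.
In check with no legal moves → checkmate.

checkmate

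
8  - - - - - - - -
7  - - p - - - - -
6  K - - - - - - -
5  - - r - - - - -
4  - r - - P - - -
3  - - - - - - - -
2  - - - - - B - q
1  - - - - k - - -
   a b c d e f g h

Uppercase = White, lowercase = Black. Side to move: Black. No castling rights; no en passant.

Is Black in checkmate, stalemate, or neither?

Black to move; black king on e1.
In check: yes, from the white bishop on f2.
Legal moves for Black: Kxf2, Ke2, Kd2, Kf1, Kd1, Qxf2.
Black is in check but has 6 legal moves → neither.

neither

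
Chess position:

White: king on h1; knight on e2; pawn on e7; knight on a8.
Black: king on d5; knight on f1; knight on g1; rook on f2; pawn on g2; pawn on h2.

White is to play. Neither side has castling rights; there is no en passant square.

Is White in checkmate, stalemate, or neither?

checkmate

White to move; white king on h1.
In check: yes, from the black pawn on g2.
King squares — g1: attacked by Ph2; g2: attacked by Rf2; h2: attacked by Nf1.
Legal moves for White: none.
In check with no legal moves → checkmate.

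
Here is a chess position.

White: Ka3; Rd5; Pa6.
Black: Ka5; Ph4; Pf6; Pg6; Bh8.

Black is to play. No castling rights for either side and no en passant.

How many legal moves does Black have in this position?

2

Black to move; king on a5.
In check: yes, from the white rook on d5.
Legal moves: Kb6, Kxa6.
Count: 2.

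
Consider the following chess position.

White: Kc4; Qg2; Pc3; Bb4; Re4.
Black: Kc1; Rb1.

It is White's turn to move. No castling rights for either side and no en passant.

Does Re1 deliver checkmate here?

After Re1: black king on c1; in check: yes, from the white rook on e1.
King squares — b1: own rook; d1: attacked by Re1; b2: attacked by Qg2; c2: attacked by Qg2; d2: attacked by Qg2.
Black has no legal moves → checkmate.

yes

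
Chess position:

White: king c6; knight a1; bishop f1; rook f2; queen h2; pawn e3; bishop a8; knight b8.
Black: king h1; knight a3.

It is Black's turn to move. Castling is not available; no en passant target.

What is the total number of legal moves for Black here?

Black to move; king on h1.
In check: yes, from the white queen on h2.
Legal moves: none.
Count: 0.

0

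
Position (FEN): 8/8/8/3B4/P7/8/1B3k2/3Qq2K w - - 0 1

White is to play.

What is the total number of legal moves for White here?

2

White to move; king on h1.
In check: yes, from the black queen on e1.
Legal moves: Kh2, Qxe1+.
Count: 2.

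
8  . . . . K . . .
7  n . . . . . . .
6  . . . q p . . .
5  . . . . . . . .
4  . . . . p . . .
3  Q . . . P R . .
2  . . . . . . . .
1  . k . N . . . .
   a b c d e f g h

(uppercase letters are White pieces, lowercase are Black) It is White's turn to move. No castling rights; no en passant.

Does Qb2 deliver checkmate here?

yes

After Qb2: black king on b1; in check: yes, from the white queen on b2.
King squares — a1: attacked by Qb2; c1: attacked by Qb2; a2: attacked by Qb2; b2: attacked by Nd1; c2: attacked by Qb2.
Black has no legal moves → checkmate.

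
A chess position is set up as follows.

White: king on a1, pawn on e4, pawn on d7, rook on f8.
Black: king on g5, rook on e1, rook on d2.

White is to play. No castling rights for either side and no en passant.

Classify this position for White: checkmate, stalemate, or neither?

White to move; white king on a1.
In check: yes, from the black rook on e1.
King squares — b1: attacked by Re1; a2: attacked by Rd2; b2: attacked by Rd2.
Legal moves for White: none.
In check with no legal moves → checkmate.

checkmate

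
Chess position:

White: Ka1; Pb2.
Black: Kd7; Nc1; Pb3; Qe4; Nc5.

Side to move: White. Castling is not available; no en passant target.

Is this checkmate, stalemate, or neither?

stalemate

White to move; white king on a1.
In check: no.
King squares — b1: attacked by Qe4; a2: attacked by Nc1; b2: own pawn.
Legal moves for White: none.
Not in check and no legal moves → stalemate.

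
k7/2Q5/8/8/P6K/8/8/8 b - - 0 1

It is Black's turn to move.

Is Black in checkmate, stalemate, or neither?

Black to move; black king on a8.
In check: no.
King squares — a7: attacked by Qc7; b7: attacked by Qc7; b8: attacked by Qc7.
Legal moves for Black: none.
Not in check and no legal moves → stalemate.

stalemate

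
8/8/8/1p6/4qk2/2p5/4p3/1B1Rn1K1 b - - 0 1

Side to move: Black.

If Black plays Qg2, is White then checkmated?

After Qg2: white king on g1; in check: yes, from the black queen on g2.
King squares — f1: attacked by Pe2; h1: attacked by Qg2; f2: attacked by Qg2; g2: attacked by Ne1; h2: attacked by Qg2.
White has no legal moves → checkmate.

yes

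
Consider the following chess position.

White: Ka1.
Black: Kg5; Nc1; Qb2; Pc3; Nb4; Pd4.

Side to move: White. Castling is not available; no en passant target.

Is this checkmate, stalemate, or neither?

checkmate

White to move; white king on a1.
In check: yes, from the black queen on b2.
King squares — b1: attacked by Qb2; a2: attacked by Nc1; b2: attacked by Pc3.
Legal moves for White: none.
In check with no legal moves → checkmate.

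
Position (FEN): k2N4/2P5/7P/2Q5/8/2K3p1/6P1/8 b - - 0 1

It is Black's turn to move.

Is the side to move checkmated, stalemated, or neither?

Black to move; black king on a8.
In check: no.
King squares — a7: attacked by Qc5; b7: attacked by Nd8; b8: attacked by Pc7.
Legal moves for Black: none.
Not in check and no legal moves → stalemate.

stalemate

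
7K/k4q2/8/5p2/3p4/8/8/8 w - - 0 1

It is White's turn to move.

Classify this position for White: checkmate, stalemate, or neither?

stalemate

White to move; white king on h8.
In check: no.
King squares — g7: attacked by Qf7; h7: attacked by Qf7; g8: attacked by Qf7.
Legal moves for White: none.
Not in check and no legal moves → stalemate.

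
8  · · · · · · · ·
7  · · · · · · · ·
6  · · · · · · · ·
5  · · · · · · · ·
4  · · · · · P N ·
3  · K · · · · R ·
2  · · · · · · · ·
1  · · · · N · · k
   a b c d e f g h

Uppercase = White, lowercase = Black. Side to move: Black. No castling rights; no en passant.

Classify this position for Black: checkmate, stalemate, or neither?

stalemate

Black to move; black king on h1.
In check: no.
King squares — g1: attacked by Rg3; g2: attacked by Ne1; h2: attacked by Ng4.
Legal moves for Black: none.
Not in check and no legal moves → stalemate.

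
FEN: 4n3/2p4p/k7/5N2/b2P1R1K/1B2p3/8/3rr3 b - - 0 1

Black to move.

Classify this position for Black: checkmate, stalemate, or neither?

Black to move; black king on a6.
In check: no.
Legal moves for Black include: Ng7, Nf6, Nd6, Kb7, Ka7, Kb6, Kb5, Ka5, Bd7, Bc6, Bb5, Bxb3, Re2, Rh1+, Rg1, Rf1, Rxd4, Rd3, ... (list truncated; more exist).
Black has legal moves and is not in check → neither.

neither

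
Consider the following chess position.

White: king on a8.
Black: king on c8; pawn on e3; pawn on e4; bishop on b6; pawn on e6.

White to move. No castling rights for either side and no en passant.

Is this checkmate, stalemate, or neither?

stalemate

White to move; white king on a8.
In check: no.
King squares — a7: attacked by Bb6; b7: attacked by Kc8; b8: attacked by Kc8.
Legal moves for White: none.
Not in check and no legal moves → stalemate.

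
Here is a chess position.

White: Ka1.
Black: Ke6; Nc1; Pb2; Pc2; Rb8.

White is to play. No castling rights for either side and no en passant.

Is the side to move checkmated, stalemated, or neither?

checkmate

White to move; white king on a1.
In check: yes, from the black pawn on b2.
King squares — b1: attacked by Pc2; a2: attacked by Nc1; b2: attacked by Rb8.
Legal moves for White: none.
In check with no legal moves → checkmate.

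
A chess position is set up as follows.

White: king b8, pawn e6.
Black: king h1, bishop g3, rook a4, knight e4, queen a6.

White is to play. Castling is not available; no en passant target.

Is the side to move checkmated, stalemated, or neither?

checkmate

White to move; white king on b8.
In check: yes, from the black bishop on g3.
King squares — a7: attacked by Qa6; b7: attacked by Qa6; c7: attacked by Bg3; a8: attacked by Qa6; c8: attacked by Qa6.
Legal moves for White: none.
In check with no legal moves → checkmate.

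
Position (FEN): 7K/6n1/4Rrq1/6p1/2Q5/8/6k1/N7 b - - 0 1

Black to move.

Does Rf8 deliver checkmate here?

After Rf8: white king on h8; in check: yes, from the black rook on f8.
King squares — g7: attacked by Qg6; h7: attacked by Qg6; g8: attacked by Rf8.
White has no legal moves → checkmate.

yes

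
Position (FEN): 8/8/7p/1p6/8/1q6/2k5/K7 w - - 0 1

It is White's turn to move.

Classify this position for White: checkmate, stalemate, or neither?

White to move; white king on a1.
In check: no.
King squares — b1: attacked by Kc2; a2: attacked by Qb3; b2: attacked by Kc2.
Legal moves for White: none.
Not in check and no legal moves → stalemate.

stalemate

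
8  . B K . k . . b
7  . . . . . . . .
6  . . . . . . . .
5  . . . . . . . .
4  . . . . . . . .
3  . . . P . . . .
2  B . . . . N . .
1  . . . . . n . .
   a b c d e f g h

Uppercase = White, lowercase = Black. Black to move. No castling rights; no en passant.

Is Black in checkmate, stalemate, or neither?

Black to move; black king on e8.
In check: no.
Legal moves for Black: Bg7, Bf6, Be5, Bd4, Bc3, Bb2, Ba1, Kf8, Ke7, Ng3, Ne3, Nh2, Nd2.
Black has 13 legal moves and is not in check → neither.

neither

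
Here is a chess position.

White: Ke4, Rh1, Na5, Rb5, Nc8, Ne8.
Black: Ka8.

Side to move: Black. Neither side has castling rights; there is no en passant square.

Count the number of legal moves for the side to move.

Black to move; king on a8.
In check: no.
Legal moves: none.
Count: 0.

0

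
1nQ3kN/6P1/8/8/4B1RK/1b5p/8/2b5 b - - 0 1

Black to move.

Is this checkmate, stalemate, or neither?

Black to move; black king on g8.
In check: yes, from the white queen on c8.
King squares — f7: attacked by Nh8; g7: attacked by Rg4; h7: attacked by Be4; f8: attacked by Pg7; h8: attacked by Pg7.
Legal moves for Black: none.
In check with no legal moves → checkmate.

checkmate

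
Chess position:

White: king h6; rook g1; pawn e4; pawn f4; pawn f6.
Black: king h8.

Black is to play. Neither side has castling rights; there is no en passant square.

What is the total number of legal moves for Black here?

Black to move; king on h8.
In check: no.
Legal moves: none.
Count: 0.

0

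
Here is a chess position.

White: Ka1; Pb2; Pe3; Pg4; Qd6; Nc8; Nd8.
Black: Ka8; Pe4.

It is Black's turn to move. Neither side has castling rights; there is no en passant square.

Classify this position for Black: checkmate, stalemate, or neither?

Black to move; black king on a8.
In check: no.
King squares — a7: attacked by Nc8; b7: attacked by Nd8; b8: attacked by Qd6.
Legal moves for Black: none.
Not in check and no legal moves → stalemate.

stalemate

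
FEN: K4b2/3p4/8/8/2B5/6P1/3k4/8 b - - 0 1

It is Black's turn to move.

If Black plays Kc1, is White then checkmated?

After Kc1: white king on a8; in check: no.
White is not in check, so this cannot be checkmate.

no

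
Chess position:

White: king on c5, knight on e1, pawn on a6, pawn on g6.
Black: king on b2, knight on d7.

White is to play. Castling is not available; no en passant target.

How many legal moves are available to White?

White to move; king on c5.
In check: yes, from the black knight on d7.
Legal moves: Kd6, Kc6, Kd5, Kb5, Kd4, Kc4, Kb4.
Count: 7.

7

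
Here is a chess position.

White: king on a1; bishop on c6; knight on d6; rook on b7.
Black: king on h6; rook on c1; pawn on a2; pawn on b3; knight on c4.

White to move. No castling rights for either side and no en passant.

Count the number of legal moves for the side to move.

White to move; king on a1.
In check: yes, from the black rook on c1.
Legal moves: none.
Count: 0.

0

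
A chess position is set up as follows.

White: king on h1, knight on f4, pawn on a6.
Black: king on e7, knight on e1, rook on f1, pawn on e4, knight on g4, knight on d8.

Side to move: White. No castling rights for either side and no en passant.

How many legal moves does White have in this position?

0

White to move; king on h1.
In check: yes, from the black rook on f1.
Legal moves: none.
Count: 0.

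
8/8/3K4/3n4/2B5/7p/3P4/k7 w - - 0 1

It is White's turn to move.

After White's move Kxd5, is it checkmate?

After Kxd5: black king on a1; in check: no.
Black is not in check, so this cannot be checkmate.

no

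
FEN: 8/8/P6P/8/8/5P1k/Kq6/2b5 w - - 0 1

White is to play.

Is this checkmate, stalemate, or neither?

White to move; white king on a2.
In check: yes, from the black queen on b2.
King squares — a1: attacked by Qb2; b1: attacked by Qb2; b2: attacked by Bc1; a3: attacked by Qb2; b3: attacked by Qb2.
Legal moves for White: none.
In check with no legal moves → checkmate.

checkmate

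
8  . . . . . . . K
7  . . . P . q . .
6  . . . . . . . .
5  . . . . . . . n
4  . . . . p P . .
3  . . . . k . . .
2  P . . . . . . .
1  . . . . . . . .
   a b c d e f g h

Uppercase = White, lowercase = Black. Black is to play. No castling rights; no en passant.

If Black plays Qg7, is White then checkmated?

yes

After Qg7: white king on h8; in check: yes, from the black queen on g7.
King squares — g7: attacked by Nh5; h7: attacked by Qg7; g8: attacked by Qg7.
White has no legal moves → checkmate.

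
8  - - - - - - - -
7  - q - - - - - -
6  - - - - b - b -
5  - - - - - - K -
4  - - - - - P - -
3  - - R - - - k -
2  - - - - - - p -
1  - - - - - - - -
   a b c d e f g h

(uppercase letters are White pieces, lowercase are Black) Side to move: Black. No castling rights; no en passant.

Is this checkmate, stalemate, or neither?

Black to move; black king on g3.
In check: yes, from the white rook on c3.
Legal moves for Black: Kh2, Kf2, Qf3, Bd3.
Black is in check but has 4 legal moves → neither.

neither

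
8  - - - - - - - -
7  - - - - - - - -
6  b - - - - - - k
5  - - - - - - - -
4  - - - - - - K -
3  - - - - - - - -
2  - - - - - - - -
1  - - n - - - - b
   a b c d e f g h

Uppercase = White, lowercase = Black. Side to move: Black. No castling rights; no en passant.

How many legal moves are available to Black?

Black to move; king on h6.
In check: no.
Legal moves: Kh7, Kg7, Kg6, Bc8+, Bab7, Bb5, Bc4, Bd3, Be2+, Bf1, Ba8, Bhb7, Bc6, Bd5, Be4, Bf3+, Bg2, Nd3, Nb3, Ne2, Na2.
Count: 21.

21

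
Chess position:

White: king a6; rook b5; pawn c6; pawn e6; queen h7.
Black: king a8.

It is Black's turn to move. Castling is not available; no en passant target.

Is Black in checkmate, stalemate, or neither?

Black to move; black king on a8.
In check: no.
King squares — a7: attacked by Ka6; b7: attacked by Rb5; b8: attacked by Rb5.
Legal moves for Black: none.
Not in check and no legal moves → stalemate.

stalemate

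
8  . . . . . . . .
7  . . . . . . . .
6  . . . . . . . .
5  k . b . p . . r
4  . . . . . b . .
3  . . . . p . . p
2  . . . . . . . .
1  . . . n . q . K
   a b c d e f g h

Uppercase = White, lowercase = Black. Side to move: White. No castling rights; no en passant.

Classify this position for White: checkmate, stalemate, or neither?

White to move; white king on h1.
In check: yes, from the black queen on f1.
King squares — g1: attacked by Qf1; g2: attacked by Qf1; h2: attacked by Bf4.
Legal moves for White: none.
In check with no legal moves → checkmate.

checkmate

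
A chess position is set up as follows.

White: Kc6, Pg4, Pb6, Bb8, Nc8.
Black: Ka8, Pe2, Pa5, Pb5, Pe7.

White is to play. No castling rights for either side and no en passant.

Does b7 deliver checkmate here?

After b7: black king on a8; in check: yes, from the white pawn on b7.
Black has 1 legal reply: Kxb8.
In check but a legal move exists → not checkmate.

no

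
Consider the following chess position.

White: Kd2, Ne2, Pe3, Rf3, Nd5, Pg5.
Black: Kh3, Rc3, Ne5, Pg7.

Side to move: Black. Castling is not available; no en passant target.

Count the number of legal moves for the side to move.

Black to move; king on h3.
In check: yes, from the white rook on f3.
Legal moves: Kh4, Kg4, Kh2, Kg2, Nxf3+.
Count: 5.

5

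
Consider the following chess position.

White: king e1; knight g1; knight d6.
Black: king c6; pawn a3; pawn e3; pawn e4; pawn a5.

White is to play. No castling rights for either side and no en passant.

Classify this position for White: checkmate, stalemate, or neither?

White to move; white king on e1.
In check: no.
Legal moves for White: Ne8, Nc8, Nf7, Nb7, Nf5, Nb5, Nxe4, Nc4, Nh3, Nf3, Ne2, Ke2, Kf1, Kd1.
White has 14 legal moves and is not in check → neither.

neither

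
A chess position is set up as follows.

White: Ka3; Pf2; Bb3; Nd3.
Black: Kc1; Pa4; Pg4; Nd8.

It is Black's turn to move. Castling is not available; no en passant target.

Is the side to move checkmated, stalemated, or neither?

Black to move; black king on c1.
In check: yes, from the white knight on d3.
King squares — b1: available; d1: attacked by Bb3; b2: attacked by Ka3; c2: attacked by Bb3; d2: available.
Legal moves for Black: Kd2, Kb1.
Black is in check but has 2 legal moves → neither.

neither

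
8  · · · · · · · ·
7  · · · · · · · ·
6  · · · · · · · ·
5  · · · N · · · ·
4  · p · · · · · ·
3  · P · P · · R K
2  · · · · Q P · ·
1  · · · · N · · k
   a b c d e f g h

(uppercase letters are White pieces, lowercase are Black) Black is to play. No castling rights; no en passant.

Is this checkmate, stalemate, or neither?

Black to move; black king on h1.
In check: no.
King squares — g1: attacked by Rg3; g2: attacked by Ne1; h2: attacked by Kh3.
Legal moves for Black: none.
Not in check and no legal moves → stalemate.

stalemate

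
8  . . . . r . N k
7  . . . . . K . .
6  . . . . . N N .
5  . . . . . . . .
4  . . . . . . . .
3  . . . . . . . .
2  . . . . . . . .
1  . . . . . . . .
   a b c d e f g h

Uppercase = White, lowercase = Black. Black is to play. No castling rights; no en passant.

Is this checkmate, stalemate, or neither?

Black to move; black king on h8.
In check: yes, from the white knight on g6.
King squares — g7: attacked by Kf7; h7: attacked by Nf6; g8: attacked by Nf6.
Legal moves for Black: none.
In check with no legal moves → checkmate.

checkmate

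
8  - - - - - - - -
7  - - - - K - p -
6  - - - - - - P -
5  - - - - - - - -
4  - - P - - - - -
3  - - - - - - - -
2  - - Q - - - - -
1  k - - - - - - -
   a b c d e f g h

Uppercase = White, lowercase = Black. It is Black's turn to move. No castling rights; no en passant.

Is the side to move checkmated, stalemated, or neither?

Black to move; black king on a1.
In check: no.
King squares — b1: attacked by Qc2; a2: attacked by Qc2; b2: attacked by Qc2.
Legal moves for Black: none.
Not in check and no legal moves → stalemate.

stalemate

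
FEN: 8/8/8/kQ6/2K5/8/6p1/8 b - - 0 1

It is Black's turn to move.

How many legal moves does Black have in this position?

0

Black to move; king on a5.
In check: yes, from the white queen on b5.
Legal moves: none.
Count: 0.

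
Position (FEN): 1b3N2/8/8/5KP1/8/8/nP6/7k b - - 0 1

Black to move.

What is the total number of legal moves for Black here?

Black to move; king on h1.
In check: no.
Legal moves: Bc7, Ba7, Bd6, Be5, Bf4, Bg3, Bh2, Nb4, Nc3, Nc1, Kh2, Kg2, Kg1.
Count: 13.

13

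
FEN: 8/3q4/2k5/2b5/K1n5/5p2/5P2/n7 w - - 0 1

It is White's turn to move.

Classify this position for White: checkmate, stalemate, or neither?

White to move; white king on a4.
In check: no.
King squares — a3: attacked by Nc4; b3: attacked by Na1; b4: attacked by Bc5; a5: attacked by Nc4; b5: attacked by Kc6.
Legal moves for White: none.
Not in check and no legal moves → stalemate.

stalemate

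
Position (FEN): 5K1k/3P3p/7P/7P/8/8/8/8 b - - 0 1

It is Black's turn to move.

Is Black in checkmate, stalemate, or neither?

Black to move; black king on h8.
In check: no.
King squares — g7: attacked by Ph6; h7: own pawn; g8: attacked by Kf8.
Legal moves for Black: none.
Not in check and no legal moves → stalemate.

stalemate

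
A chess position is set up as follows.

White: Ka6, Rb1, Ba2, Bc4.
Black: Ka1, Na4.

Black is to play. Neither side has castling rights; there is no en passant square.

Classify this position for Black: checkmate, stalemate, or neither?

Black to move; black king on a1.
In check: yes, from the white rook on b1.
King squares — b1: attacked by Ba2; a2: attacked by Bc4; b2: attacked by Rb1.
Legal moves for Black: none.
In check with no legal moves → checkmate.

checkmate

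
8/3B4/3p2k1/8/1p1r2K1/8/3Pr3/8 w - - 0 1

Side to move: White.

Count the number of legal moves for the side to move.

3

White to move; king on g4.
In check: yes, from the black rook on d4.
Legal moves: Kh3, Kg3, Kf3.
Count: 3.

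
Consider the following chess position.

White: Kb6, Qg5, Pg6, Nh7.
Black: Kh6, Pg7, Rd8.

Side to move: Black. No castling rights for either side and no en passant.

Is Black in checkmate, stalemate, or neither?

checkmate

Black to move; black king on h6.
In check: yes, from the white queen on g5.
King squares — g5: attacked by Nh7; h5: attacked by Qg5; g6: attacked by Qg5; g7: own pawn; h7: attacked by Pg6.
Legal moves for Black: none.
In check with no legal moves → checkmate.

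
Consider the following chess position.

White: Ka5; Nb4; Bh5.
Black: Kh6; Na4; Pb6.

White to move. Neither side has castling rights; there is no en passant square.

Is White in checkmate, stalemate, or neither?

White to move; white king on a5.
In check: yes, from the black pawn on b6.
Legal moves for White: Ka6, Kb5, Kxa4.
White is in check but has 3 legal moves → neither.

neither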